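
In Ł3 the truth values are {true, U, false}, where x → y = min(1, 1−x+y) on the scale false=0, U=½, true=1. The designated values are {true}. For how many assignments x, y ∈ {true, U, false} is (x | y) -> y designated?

Of the 9 assignments, 6 give a value in {true}.

6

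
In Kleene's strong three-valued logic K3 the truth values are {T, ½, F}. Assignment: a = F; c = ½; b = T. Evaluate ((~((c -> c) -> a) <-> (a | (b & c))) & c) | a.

c -> c = ½ -> ½ = ½
(c -> c) -> a = ½ -> F = ½
~((c -> c) -> a) = ~½ = ½
b & c = T & ½ = ½
a | (b & c) = F | ½ = ½
~((c -> c) -> a) <-> (a | (b & c)) = ½ <-> ½ = ½
(~((c -> c) -> a) <-> (a | (b & c))) & c = ½ & ½ = ½
((~((c -> c) -> a) <-> (a | (b & c))) & c) | a = ½ | F = ½

½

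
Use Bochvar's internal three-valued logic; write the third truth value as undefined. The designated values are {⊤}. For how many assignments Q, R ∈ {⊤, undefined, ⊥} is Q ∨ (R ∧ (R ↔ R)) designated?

Designated under: (Q=⊤, R=⊤); (Q=⊤, R=⊥); (Q=⊥, R=⊤).

3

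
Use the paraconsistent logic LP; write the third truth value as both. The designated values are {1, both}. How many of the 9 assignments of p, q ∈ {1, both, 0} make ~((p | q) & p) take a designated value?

Of the 9 assignments, 6 give a value in {1, both}.

6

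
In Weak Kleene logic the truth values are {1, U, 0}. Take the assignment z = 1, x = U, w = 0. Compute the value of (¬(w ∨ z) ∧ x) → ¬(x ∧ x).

U

w ∨ z = 0 ∨ 1 = 1
¬(w ∨ z) = ¬1 = 0
¬(w ∨ z) ∧ x = 0 ∧ U = U
x ∧ x = U ∧ U = U
¬(x ∧ x) = ¬U = U
(¬(w ∨ z) ∧ x) → ¬(x ∧ x) = U → U = U  [any arg is the third value ⇒ result is the third value]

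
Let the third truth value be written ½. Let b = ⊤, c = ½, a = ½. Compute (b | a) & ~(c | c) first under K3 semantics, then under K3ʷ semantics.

In K3: b | a = ⊤ | ½ = ⊤
c | c = ½ | ½ = ½
~(c | c) = ~½ = ½
(b | a) & ~(c | c) = ⊤ & ½ = ½
In K3ʷ: b | a = ⊤ | ½ = ½
c | c = ½ | ½ = ½
~(c | c) = ~½ = ½
(b | a) & ~(c | c) = ½ & ½ = ½

½; ½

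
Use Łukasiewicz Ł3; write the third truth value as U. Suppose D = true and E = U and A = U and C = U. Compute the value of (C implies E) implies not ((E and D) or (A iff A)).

C implies E = U implies U = true
E and D = U and true = U
A iff A = U iff U = true
(E and D) or (A iff A) = U or true = true
not ((E and D) or (A iff A)) = not true = false
(C implies E) implies not ((E and D) or (A iff A)) = true implies false = false

false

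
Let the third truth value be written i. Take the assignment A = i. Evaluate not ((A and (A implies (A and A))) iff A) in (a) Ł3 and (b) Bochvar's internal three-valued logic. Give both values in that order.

In Ł3: A and A = i and i = i
A implies (A and A) = i implies i = 1
A and (A implies (A and A)) = i and 1 = i
(A and (A implies (A and A))) iff A = i iff i = 1
not ((A and (A implies (A and A))) iff A) = not 1 = 0
In Bochvar's internal three-valued logic: A and A = i and i = i
A implies (A and A) = i implies i = i  [any arg is the third value ⇒ result is the third value]
A and (A implies (A and A)) = i and i = i
(A and (A implies (A and A))) iff A = i iff i = i
not ((A and (A implies (A and A))) iff A) = not i = i
They differ because Ł3 and Bochvar's internal three-valued logic treat i differently under the binary connectives.

0; i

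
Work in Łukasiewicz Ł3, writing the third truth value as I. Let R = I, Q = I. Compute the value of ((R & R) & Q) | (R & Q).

I

R & R = I & I = I
(R & R) & Q = I & I = I
R & Q = I & I = I
((R & R) & Q) | (R & Q) = I | I = I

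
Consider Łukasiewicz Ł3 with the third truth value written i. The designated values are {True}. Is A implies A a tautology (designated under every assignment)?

Every assignment of A over {True, i, False} gives a value in {True}.
In particular, with A=i: A implies A = True.

Yes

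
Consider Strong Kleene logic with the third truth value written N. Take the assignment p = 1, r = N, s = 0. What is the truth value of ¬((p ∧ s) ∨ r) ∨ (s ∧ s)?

N

p ∧ s = 1 ∧ 0 = 0
(p ∧ s) ∨ r = 0 ∨ N = N
¬((p ∧ s) ∨ r) = ¬N = N
s ∧ s = 0 ∧ 0 = 0
¬((p ∧ s) ∨ r) ∨ (s ∧ s) = N ∨ 0 = N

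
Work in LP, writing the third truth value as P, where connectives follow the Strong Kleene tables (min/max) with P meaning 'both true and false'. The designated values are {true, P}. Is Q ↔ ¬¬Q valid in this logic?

Every assignment of Q over {true, P, false} gives a value in {true, P}.
In particular, with Q=P: Q ↔ ¬¬Q = P.

Yes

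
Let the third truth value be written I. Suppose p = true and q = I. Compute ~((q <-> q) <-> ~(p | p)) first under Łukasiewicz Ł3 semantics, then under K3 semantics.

true; I

In Łukasiewicz Ł3: q <-> q = I <-> I = true
p | p = true | true = true
~(p | p) = ~true = false
(q <-> q) <-> ~(p | p) = true <-> false = false
~((q <-> q) <-> ~(p | p)) = ~false = true
In K3: q <-> q = I <-> I = I
p | p = true | true = true
~(p | p) = ~true = false
(q <-> q) <-> ~(p | p) = I <-> false = I
~((q <-> q) <-> ~(p | p)) = ~I = I
They differ because Łukasiewicz Ł3 and K3 treat I differently under implication.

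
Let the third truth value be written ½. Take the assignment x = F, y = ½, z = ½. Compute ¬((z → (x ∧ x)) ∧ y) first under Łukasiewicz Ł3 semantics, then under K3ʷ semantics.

½; ½

In Łukasiewicz Ł3: x ∧ x = F ∧ F = F
z → (x ∧ x) = ½ → F = ½  [min(1, 1−½+0)]
(z → (x ∧ x)) ∧ y = ½ ∧ ½ = ½
¬((z → (x ∧ x)) ∧ y) = ¬½ = ½
In K3ʷ: x ∧ x = F ∧ F = F
z → (x ∧ x) = ½ → F = ½
(z → (x ∧ x)) ∧ y = ½ ∧ ½ = ½
¬((z → (x ∧ x)) ∧ y) = ¬½ = ½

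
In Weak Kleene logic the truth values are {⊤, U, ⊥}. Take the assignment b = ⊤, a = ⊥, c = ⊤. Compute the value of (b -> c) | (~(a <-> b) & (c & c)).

⊤

b -> c = ⊤ -> ⊤ = ⊤
a <-> b = ⊥ <-> ⊤ = ⊥
~(a <-> b) = ~⊥ = ⊤
c & c = ⊤ & ⊤ = ⊤
~(a <-> b) & (c & c) = ⊤ & ⊤ = ⊤
(b -> c) | (~(a <-> b) & (c & c)) = ⊤ | ⊤ = ⊤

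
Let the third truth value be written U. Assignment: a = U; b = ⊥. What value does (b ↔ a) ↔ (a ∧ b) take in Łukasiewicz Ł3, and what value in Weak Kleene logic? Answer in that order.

U; U

In Łukasiewicz Ł3: b ↔ a = ⊥ ↔ U = U
a ∧ b = U ∧ ⊥ = ⊥
(b ↔ a) ↔ (a ∧ b) = U ↔ ⊥ = U
In Weak Kleene logic: b ↔ a = ⊥ ↔ U = U
a ∧ b = U ∧ ⊥ = U
(b ↔ a) ↔ (a ∧ b) = U ↔ U = U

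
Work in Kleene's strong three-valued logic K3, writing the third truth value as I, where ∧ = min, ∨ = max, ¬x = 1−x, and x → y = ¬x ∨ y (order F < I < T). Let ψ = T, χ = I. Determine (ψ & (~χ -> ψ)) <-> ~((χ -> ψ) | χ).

~χ = ~I = I
~χ -> ψ = I -> T = T  [~I | T]
ψ & (~χ -> ψ) = T & T = T
χ -> ψ = I -> T = T
(χ -> ψ) | χ = T | I = T
~((χ -> ψ) | χ) = ~T = F
(ψ & (~χ -> ψ)) <-> ~((χ -> ψ) | χ) = T <-> F = F

F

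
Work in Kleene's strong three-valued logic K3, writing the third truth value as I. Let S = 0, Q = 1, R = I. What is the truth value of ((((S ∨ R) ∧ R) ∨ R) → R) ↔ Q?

S ∨ R = 0 ∨ I = I
(S ∨ R) ∧ R = I ∧ I = I
((S ∨ R) ∧ R) ∨ R = I ∨ I = I
(((S ∨ R) ∧ R) ∨ R) → R = I → I = I
((((S ∨ R) ∧ R) ∨ R) → R) ↔ Q = I ↔ 1 = I

I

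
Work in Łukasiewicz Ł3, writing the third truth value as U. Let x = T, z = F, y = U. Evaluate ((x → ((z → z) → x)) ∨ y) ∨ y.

z → z = F → F = T
(z → z) → x = T → T = T
x → ((z → z) → x) = T → T = T
(x → ((z → z) → x)) ∨ y = T ∨ U = T
((x → ((z → z) → x)) ∨ y) ∨ y = T ∨ U = T

T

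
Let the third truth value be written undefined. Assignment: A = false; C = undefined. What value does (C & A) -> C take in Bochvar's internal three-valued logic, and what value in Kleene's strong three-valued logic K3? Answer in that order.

In Bochvar's internal three-valued logic: C & A = undefined & false = undefined
(C & A) -> C = undefined -> undefined = undefined
In Kleene's strong three-valued logic K3: C & A = undefined & false = false
(C & A) -> C = false -> undefined = true  [~false | undefined]
They differ because Bochvar's internal three-valued logic and Kleene's strong three-valued logic K3 treat undefined differently under the binary connectives.

undefined; true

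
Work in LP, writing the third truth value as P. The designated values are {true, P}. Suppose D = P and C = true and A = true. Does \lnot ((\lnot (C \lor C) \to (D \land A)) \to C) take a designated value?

C \lor C = true \lor true = true
\lnot (C \lor C) = \lnot true = false
D \land A = P \land true = P
\lnot (C \lor C) \to (D \land A) = false \to P = true  [\lnot false \lor P]
(\lnot (C \lor C) \to (D \land A)) \to C = true \to true = true
\lnot ((\lnot (C \lor C) \to (D \land A)) \to C) = \lnot true = false
false ∉ {true, P}.

No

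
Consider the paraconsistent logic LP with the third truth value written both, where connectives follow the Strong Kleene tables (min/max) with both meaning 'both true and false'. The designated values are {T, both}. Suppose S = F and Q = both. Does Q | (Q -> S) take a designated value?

Q -> S = both -> F = both  [~both | F]
Q | (Q -> S) = both | both = both
both ∈ {T, both}.

Yes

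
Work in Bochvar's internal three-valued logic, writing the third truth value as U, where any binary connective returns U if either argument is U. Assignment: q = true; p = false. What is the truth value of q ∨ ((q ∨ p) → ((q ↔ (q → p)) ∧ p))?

true

q ∨ p = true ∨ false = true
q → p = true → false = false
q ↔ (q → p) = true ↔ false = false
(q ↔ (q → p)) ∧ p = false ∧ false = false
(q ∨ p) → ((q ↔ (q → p)) ∧ p) = true → false = false
q ∨ ((q ∨ p) → ((q ↔ (q → p)) ∧ p)) = true ∨ false = true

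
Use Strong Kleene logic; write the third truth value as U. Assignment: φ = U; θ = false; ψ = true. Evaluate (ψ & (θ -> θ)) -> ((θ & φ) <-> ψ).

false

θ -> θ = false -> false = true
ψ & (θ -> θ) = true & true = true
θ & φ = false & U = false
(θ & φ) <-> ψ = false <-> true = false
(ψ & (θ -> θ)) -> ((θ & φ) <-> ψ) = true -> false = false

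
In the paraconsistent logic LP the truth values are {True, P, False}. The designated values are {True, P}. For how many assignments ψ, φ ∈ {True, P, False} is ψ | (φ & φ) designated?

8

Of the 9 assignments, 8 give a value in {True, P}.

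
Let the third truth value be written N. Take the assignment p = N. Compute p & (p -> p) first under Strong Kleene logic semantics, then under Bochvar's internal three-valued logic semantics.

In Strong Kleene logic: p -> p = N -> N = N
p & (p -> p) = N & N = N
In Bochvar's internal three-valued logic: p -> p = N -> N = N  [any arg is the third value ⇒ result is the third value]
p & (p -> p) = N & N = N

N; N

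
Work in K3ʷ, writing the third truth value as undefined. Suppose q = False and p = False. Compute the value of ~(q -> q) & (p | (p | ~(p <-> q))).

q -> q = False -> False = True
~(q -> q) = ~True = False
p <-> q = False <-> False = True
~(p <-> q) = ~True = False
p | ~(p <-> q) = False | False = False
p | (p | ~(p <-> q)) = False | False = False
~(q -> q) & (p | (p | ~(p <-> q))) = False & False = False

False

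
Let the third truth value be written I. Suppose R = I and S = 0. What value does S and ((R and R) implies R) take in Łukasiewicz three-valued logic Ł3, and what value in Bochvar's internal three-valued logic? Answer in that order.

0; I

In Łukasiewicz three-valued logic Ł3: R and R = I and I = I
(R and R) implies R = I implies I = 1
S and ((R and R) implies R) = 0 and 1 = 0
In Bochvar's internal three-valued logic: R and R = I and I = I
(R and R) implies R = I implies I = I  [any arg is the third value ⇒ result is the third value]
S and ((R and R) implies R) = 0 and I = I
They differ because Łukasiewicz three-valued logic Ł3 and Bochvar's internal three-valued logic treat I differently under the binary connectives.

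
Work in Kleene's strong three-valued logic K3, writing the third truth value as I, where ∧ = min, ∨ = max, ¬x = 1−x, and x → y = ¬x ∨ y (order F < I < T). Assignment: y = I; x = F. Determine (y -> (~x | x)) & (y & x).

~x = ~F = T
~x | x = T | F = T
y -> (~x | x) = I -> T = T
y & x = I & F = F
(y -> (~x | x)) & (y & x) = T & F = F

F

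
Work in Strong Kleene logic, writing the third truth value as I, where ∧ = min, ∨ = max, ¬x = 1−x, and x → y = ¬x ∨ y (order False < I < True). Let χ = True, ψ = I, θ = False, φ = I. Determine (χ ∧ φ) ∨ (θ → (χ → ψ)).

True

χ ∧ φ = True ∧ I = I
χ → ψ = True → I = I  [¬True ∨ I]
θ → (χ → ψ) = False → I = True
(χ ∧ φ) ∨ (θ → (χ → ψ)) = I ∨ True = True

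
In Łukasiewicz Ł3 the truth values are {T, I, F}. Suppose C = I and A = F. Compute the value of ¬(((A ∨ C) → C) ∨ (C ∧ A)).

A ∨ C = F ∨ I = I
(A ∨ C) → C = I → I = T  [min(1, 1−½+½)]
C ∧ A = I ∧ F = F
((A ∨ C) → C) ∨ (C ∧ A) = T ∨ F = T
¬(((A ∨ C) → C) ∨ (C ∧ A)) = ¬T = F

F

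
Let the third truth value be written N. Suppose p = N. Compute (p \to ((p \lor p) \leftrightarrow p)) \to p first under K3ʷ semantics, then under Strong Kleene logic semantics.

N; N

In K3ʷ: p \lor p = N \lor N = N
(p \lor p) \leftrightarrow p = N \leftrightarrow N = N
p \to ((p \lor p) \leftrightarrow p) = N \to N = N  [any arg is the third value ⇒ result is the third value]
(p \to ((p \lor p) \leftrightarrow p)) \to p = N \to N = N
In Strong Kleene logic: p \lor p = N \lor N = N
(p \lor p) \leftrightarrow p = N \leftrightarrow N = N
p \to ((p \lor p) \leftrightarrow p) = N \to N = N  [\lnot N \lor N]
(p \to ((p \lor p) \leftrightarrow p)) \to p = N \to N = N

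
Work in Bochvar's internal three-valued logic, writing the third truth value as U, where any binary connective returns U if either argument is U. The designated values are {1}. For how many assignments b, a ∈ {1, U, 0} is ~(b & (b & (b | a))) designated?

Designated under: (b=0, a=1); (b=0, a=0).

2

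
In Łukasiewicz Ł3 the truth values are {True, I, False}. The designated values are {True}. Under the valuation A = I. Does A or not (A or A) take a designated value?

A or A = I or I = I
not (A or A) = not I = I
A or not (A or A) = I or I = I
I ∉ {True}.

No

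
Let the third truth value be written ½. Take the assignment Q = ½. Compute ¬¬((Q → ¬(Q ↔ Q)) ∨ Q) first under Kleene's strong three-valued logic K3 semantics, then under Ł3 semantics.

In Kleene's strong three-valued logic K3: Q ↔ Q = ½ ↔ ½ = ½
¬(Q ↔ Q) = ¬½ = ½
Q → ¬(Q ↔ Q) = ½ → ½ = ½  [¬½ ∨ ½]
(Q → ¬(Q ↔ Q)) ∨ Q = ½ ∨ ½ = ½
¬((Q → ¬(Q ↔ Q)) ∨ Q) = ¬½ = ½
¬¬((Q → ¬(Q ↔ Q)) ∨ Q) = ¬½ = ½
In Ł3: Q ↔ Q = ½ ↔ ½ = T  [1 − |½−½|]
¬(Q ↔ Q) = ¬T = F
Q → ¬(Q ↔ Q) = ½ → F = ½
(Q → ¬(Q ↔ Q)) ∨ Q = ½ ∨ ½ = ½
¬((Q → ¬(Q ↔ Q)) ∨ Q) = ¬½ = ½
¬¬((Q → ¬(Q ↔ Q)) ∨ Q) = ¬½ = ½

½; ½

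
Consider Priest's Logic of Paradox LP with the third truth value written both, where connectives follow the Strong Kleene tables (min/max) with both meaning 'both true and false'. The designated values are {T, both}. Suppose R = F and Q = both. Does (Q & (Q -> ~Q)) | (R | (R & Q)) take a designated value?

~Q = ~both = both
Q -> ~Q = both -> both = both
Q & (Q -> ~Q) = both & both = both
R & Q = F & both = F
R | (R & Q) = F | F = F
(Q & (Q -> ~Q)) | (R | (R & Q)) = both | F = both
both ∈ {T, both}.

Yes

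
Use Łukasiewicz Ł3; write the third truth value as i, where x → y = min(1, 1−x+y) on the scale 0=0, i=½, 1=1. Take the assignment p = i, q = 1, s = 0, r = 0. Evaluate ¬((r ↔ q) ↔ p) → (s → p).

1

r ↔ q = 0 ↔ 1 = 0
(r ↔ q) ↔ p = 0 ↔ i = i
¬((r ↔ q) ↔ p) = ¬i = i
s → p = 0 → i = 1
¬((r ↔ q) ↔ p) → (s → p) = i → 1 = 1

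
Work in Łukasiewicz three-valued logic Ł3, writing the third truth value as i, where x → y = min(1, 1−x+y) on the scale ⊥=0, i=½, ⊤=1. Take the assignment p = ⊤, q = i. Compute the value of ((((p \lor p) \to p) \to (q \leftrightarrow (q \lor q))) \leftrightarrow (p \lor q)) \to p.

⊤

p \lor p = ⊤ \lor ⊤ = ⊤
(p \lor p) \to p = ⊤ \to ⊤ = ⊤
q \lor q = i \lor i = i
q \leftrightarrow (q \lor q) = i \leftrightarrow i = ⊤
((p \lor p) \to p) \to (q \leftrightarrow (q \lor q)) = ⊤ \to ⊤ = ⊤
p \lor q = ⊤ \lor i = ⊤
(((p \lor p) \to p) \to (q \leftrightarrow (q \lor q))) \leftrightarrow (p \lor q) = ⊤ \leftrightarrow ⊤ = ⊤
((((p \lor p) \to p) \to (q \leftrightarrow (q \lor q))) \leftrightarrow (p \lor q)) \to p = ⊤ \to ⊤ = ⊤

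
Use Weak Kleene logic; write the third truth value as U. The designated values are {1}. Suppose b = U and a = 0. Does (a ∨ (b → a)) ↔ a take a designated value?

No

b → a = U → 0 = U  [any arg is the third value ⇒ result is the third value]
a ∨ (b → a) = 0 ∨ U = U
(a ∨ (b → a)) ↔ a = U ↔ 0 = U
U ∉ {1}.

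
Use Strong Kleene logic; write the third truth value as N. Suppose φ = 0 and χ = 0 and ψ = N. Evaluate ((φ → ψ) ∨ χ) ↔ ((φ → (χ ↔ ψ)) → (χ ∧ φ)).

0

φ → ψ = 0 → N = 1
(φ → ψ) ∨ χ = 1 ∨ 0 = 1
χ ↔ ψ = 0 ↔ N = N
φ → (χ ↔ ψ) = 0 → N = 1
χ ∧ φ = 0 ∧ 0 = 0
(φ → (χ ↔ ψ)) → (χ ∧ φ) = 1 → 0 = 0
((φ → ψ) ∨ χ) ↔ ((φ → (χ ↔ ψ)) → (χ ∧ φ)) = 1 ↔ 0 = 0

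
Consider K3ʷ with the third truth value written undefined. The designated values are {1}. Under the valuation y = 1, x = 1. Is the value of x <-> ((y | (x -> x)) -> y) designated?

x -> x = 1 -> 1 = 1
y | (x -> x) = 1 | 1 = 1
(y | (x -> x)) -> y = 1 -> 1 = 1
x <-> ((y | (x -> x)) -> y) = 1 <-> 1 = 1
1 ∈ {1}.

Yes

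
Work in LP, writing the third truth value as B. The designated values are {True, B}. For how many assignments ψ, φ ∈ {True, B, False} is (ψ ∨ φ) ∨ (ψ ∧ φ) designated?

Of the 9 assignments, 8 give a value in {True, B}.

8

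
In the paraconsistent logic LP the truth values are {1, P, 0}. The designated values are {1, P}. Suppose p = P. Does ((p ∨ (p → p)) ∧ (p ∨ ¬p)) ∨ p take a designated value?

Yes

p → p = P → P = P  [¬P ∨ P]
p ∨ (p → p) = P ∨ P = P
¬p = ¬P = P
p ∨ ¬p = P ∨ P = P
(p ∨ (p → p)) ∧ (p ∨ ¬p) = P ∧ P = P
((p ∨ (p → p)) ∧ (p ∨ ¬p)) ∨ p = P ∨ P = P
P ∈ {1, P}.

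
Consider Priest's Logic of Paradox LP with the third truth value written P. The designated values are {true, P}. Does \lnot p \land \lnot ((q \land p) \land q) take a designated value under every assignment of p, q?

No

Countermodel: p=true, q=true gives false, which is not designated.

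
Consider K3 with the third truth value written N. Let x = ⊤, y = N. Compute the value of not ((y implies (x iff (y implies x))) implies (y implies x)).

⊥

y implies x = N implies ⊤ = ⊤
x iff (y implies x) = ⊤ iff ⊤ = ⊤
y implies (x iff (y implies x)) = N implies ⊤ = ⊤
y implies x = N implies ⊤ = ⊤
(y implies (x iff (y implies x))) implies (y implies x) = ⊤ implies ⊤ = ⊤
not ((y implies (x iff (y implies x))) implies (y implies x)) = not ⊤ = ⊥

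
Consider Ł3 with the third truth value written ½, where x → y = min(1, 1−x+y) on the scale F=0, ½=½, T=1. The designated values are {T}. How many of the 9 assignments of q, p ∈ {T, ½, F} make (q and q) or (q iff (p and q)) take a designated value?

8

Of the 9 assignments, 8 give a value in {T}.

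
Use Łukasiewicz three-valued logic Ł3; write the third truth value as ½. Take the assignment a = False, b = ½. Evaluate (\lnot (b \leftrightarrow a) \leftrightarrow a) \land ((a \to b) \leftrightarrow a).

b \leftrightarrow a = ½ \leftrightarrow False = ½
\lnot (b \leftrightarrow a) = \lnot ½ = ½
\lnot (b \leftrightarrow a) \leftrightarrow a = ½ \leftrightarrow False = ½
a \to b = False \to ½ = True
(a \to b) \leftrightarrow a = True \leftrightarrow False = False
(\lnot (b \leftrightarrow a) \leftrightarrow a) \land ((a \to b) \leftrightarrow a) = ½ \land False = False

False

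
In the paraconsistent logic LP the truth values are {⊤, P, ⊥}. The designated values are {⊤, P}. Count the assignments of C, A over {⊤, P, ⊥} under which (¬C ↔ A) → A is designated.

Of the 9 assignments, 8 give a value in {⊤, P}.

8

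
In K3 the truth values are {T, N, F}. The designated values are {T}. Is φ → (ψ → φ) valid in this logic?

No

Countermodel: φ=N, ψ=T gives N, which is not designated.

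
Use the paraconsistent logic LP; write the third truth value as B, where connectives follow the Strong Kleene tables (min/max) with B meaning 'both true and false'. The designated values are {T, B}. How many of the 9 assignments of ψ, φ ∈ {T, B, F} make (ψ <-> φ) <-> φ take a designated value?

Of the 9 assignments, 7 give a value in {T, B}.

7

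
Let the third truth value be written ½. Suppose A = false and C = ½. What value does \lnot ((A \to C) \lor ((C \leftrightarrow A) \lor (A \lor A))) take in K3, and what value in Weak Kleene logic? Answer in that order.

false; ½

In K3: A \to C = false \to ½ = true  [\lnot false \lor ½]
C \leftrightarrow A = ½ \leftrightarrow false = ½
A \lor A = false \lor false = false
(C \leftrightarrow A) \lor (A \lor A) = ½ \lor false = ½
(A \to C) \lor ((C \leftrightarrow A) \lor (A \lor A)) = true \lor ½ = true
\lnot ((A \to C) \lor ((C \leftrightarrow A) \lor (A \lor A))) = \lnot true = false
In Weak Kleene logic: A \to C = false \to ½ = ½
C \leftrightarrow A = ½ \leftrightarrow false = ½
A \lor A = false \lor false = false
(C \leftrightarrow A) \lor (A \lor A) = ½ \lor false = ½
(A \to C) \lor ((C \leftrightarrow A) \lor (A \lor A)) = ½ \lor ½ = ½
\lnot ((A \to C) \lor ((C \leftrightarrow A) \lor (A \lor A))) = \lnot ½ = ½
They differ because K3 and Weak Kleene logic treat ½ differently under the binary connectives.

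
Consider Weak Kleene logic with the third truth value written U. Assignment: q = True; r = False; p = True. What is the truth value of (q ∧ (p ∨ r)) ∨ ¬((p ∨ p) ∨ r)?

p ∨ r = True ∨ False = True
q ∧ (p ∨ r) = True ∧ True = True
p ∨ p = True ∨ True = True
(p ∨ p) ∨ r = True ∨ False = True
¬((p ∨ p) ∨ r) = ¬True = False
(q ∧ (p ∨ r)) ∨ ¬((p ∨ p) ∨ r) = True ∨ False = True

True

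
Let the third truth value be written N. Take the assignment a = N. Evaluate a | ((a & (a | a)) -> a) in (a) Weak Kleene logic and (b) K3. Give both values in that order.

In Weak Kleene logic: a | a = N | N = N
a & (a | a) = N & N = N
(a & (a | a)) -> a = N -> N = N  [any arg is the third value ⇒ result is the third value]
a | ((a & (a | a)) -> a) = N | N = N
In K3: a | a = N | N = N
a & (a | a) = N & N = N
(a & (a | a)) -> a = N -> N = N  [~N | N]
a | ((a & (a | a)) -> a) = N | N = N

N; N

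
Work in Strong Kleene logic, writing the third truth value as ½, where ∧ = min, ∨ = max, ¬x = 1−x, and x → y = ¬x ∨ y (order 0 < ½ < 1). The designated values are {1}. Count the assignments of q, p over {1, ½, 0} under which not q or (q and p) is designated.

Designated under: (q=1, p=1); (q=0, p=1); (q=0, p=½); (q=0, p=0).

4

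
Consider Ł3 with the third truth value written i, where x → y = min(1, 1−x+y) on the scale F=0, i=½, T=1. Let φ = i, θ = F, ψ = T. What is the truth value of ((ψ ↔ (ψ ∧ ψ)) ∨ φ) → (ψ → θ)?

F

ψ ∧ ψ = T ∧ T = T
ψ ↔ (ψ ∧ ψ) = T ↔ T = T
(ψ ↔ (ψ ∧ ψ)) ∨ φ = T ∨ i = T
ψ → θ = T → F = F
((ψ ↔ (ψ ∧ ψ)) ∨ φ) → (ψ → θ) = T → F = F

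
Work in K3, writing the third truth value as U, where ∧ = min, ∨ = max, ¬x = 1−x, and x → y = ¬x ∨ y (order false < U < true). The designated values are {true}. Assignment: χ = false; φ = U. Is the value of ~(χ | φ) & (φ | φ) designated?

χ | φ = false | U = U
~(χ | φ) = ~U = U
φ | φ = U | U = U
~(χ | φ) & (φ | φ) = U & U = U
U ∉ {true}.

No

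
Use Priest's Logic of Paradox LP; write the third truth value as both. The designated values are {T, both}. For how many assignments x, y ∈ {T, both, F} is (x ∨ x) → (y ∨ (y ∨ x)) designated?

Of the 9 assignments, 9 give a value in {T, both}.

9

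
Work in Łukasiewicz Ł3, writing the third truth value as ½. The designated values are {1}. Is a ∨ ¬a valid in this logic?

Countermodel: a=½ gives ½, which is not designated.

No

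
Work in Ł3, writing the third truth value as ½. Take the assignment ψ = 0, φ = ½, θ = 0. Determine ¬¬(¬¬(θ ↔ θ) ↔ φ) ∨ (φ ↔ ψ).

½

θ ↔ θ = 0 ↔ 0 = 1
¬(θ ↔ θ) = ¬1 = 0
¬¬(θ ↔ θ) = ¬0 = 1
¬¬(θ ↔ θ) ↔ φ = 1 ↔ ½ = ½  [1 − |1−½|]
¬(¬¬(θ ↔ θ) ↔ φ) = ¬½ = ½
¬¬(¬¬(θ ↔ θ) ↔ φ) = ¬½ = ½
φ ↔ ψ = ½ ↔ 0 = ½
¬¬(¬¬(θ ↔ θ) ↔ φ) ∨ (φ ↔ ψ) = ½ ∨ ½ = ½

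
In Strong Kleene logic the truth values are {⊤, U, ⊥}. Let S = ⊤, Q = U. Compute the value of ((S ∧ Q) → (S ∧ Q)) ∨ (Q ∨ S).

⊤

S ∧ Q = ⊤ ∧ U = U
S ∧ Q = ⊤ ∧ U = U
(S ∧ Q) → (S ∧ Q) = U → U = U  [¬U ∨ U]
Q ∨ S = U ∨ ⊤ = ⊤
((S ∧ Q) → (S ∧ Q)) ∨ (Q ∨ S) = U ∨ ⊤ = ⊤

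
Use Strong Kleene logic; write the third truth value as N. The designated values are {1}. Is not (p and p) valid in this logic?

No

Countermodel: p=1 gives 0, which is not designated.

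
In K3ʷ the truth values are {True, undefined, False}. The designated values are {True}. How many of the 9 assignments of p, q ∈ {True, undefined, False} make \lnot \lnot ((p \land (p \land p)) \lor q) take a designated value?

3

Designated under: (p=True, q=True); (p=True, q=False); (p=False, q=True).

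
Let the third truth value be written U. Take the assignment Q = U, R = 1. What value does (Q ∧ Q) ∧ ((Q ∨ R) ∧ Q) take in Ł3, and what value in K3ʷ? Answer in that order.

In Ł3: Q ∧ Q = U ∧ U = U
Q ∨ R = U ∨ 1 = 1
(Q ∨ R) ∧ Q = 1 ∧ U = U
(Q ∧ Q) ∧ ((Q ∨ R) ∧ Q) = U ∧ U = U
In K3ʷ: Q ∧ Q = U ∧ U = U
Q ∨ R = U ∨ 1 = U
(Q ∨ R) ∧ Q = U ∧ U = U
(Q ∧ Q) ∧ ((Q ∨ R) ∧ Q) = U ∧ U = U

U; U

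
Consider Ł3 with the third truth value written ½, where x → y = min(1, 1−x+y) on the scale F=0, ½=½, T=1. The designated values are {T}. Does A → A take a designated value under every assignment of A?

Yes

Every assignment of A over {T, ½, F} gives a value in {T}.
In particular, with A=½: A → A = T.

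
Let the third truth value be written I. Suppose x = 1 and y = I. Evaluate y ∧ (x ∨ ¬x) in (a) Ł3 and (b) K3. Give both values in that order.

In Ł3: ¬x = ¬1 = 0
x ∨ ¬x = 1 ∨ 0 = 1
y ∧ (x ∨ ¬x) = I ∧ 1 = I
In K3: ¬x = ¬1 = 0
x ∨ ¬x = 1 ∨ 0 = 1
y ∧ (x ∨ ¬x) = I ∧ 1 = I

I; I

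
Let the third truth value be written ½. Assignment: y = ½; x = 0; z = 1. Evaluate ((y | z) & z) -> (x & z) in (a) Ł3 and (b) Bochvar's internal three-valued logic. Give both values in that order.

0; ½

In Ł3: y | z = ½ | 1 = 1
(y | z) & z = 1 & 1 = 1
x & z = 0 & 1 = 0
((y | z) & z) -> (x & z) = 1 -> 0 = 0
In Bochvar's internal three-valued logic: y | z = ½ | 1 = ½
(y | z) & z = ½ & 1 = ½
x & z = 0 & 1 = 0
((y | z) & z) -> (x & z) = ½ -> 0 = ½  [any arg is the third value ⇒ result is the third value]
They differ because Ł3 and Bochvar's internal three-valued logic treat ½ differently under the binary connectives.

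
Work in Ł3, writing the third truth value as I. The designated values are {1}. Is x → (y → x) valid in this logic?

Yes

Every assignment of x, y over {1, I, 0} gives a value in {1}.
In particular, with x=I, y=I: x → (y → x) = 1.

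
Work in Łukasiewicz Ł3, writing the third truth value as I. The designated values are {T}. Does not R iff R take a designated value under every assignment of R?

Countermodel: R=T gives F, which is not designated.

No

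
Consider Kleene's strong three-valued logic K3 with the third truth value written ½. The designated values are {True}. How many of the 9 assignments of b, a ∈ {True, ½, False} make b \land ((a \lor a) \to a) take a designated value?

2

Designated under: (b=True, a=True); (b=True, a=False).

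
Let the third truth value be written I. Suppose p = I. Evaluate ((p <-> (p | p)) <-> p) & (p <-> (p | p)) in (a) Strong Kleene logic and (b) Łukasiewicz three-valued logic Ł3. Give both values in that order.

I; I

In Strong Kleene logic: p | p = I | I = I
p <-> (p | p) = I <-> I = I
(p <-> (p | p)) <-> p = I <-> I = I
p | p = I | I = I
p <-> (p | p) = I <-> I = I
((p <-> (p | p)) <-> p) & (p <-> (p | p)) = I & I = I
In Łukasiewicz three-valued logic Ł3: p | p = I | I = I
p <-> (p | p) = I <-> I = true  [1 − |½−½|]
(p <-> (p | p)) <-> p = true <-> I = I
p | p = I | I = I
p <-> (p | p) = I <-> I = true
((p <-> (p | p)) <-> p) & (p <-> (p | p)) = I & true = I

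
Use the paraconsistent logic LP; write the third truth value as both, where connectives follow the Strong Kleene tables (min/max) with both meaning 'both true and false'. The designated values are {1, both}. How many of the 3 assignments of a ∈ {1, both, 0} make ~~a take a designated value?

2

a=1: 1 ✓
a=both: both ✓
a=0: 0 ·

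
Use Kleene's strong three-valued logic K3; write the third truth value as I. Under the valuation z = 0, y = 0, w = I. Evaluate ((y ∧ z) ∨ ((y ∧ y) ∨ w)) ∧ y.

0

y ∧ z = 0 ∧ 0 = 0
y ∧ y = 0 ∧ 0 = 0
(y ∧ y) ∨ w = 0 ∨ I = I
(y ∧ z) ∨ ((y ∧ y) ∨ w) = 0 ∨ I = I
((y ∧ z) ∨ ((y ∧ y) ∨ w)) ∧ y = I ∧ 0 = 0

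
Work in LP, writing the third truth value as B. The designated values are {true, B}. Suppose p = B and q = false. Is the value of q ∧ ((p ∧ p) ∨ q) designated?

p ∧ p = B ∧ B = B
(p ∧ p) ∨ q = B ∨ false = B
q ∧ ((p ∧ p) ∨ q) = false ∧ B = false
false ∉ {true, B}.

No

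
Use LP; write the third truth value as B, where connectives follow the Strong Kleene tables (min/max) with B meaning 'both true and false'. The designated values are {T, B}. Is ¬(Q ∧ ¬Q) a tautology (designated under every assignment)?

Yes

Every assignment of Q over {T, B, F} gives a value in {T, B}.
In particular, with Q=B: ¬(Q ∧ ¬Q) = B.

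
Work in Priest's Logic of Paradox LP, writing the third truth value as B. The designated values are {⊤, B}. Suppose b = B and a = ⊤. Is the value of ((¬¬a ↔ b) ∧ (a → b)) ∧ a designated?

Yes

¬a = ¬⊤ = ⊥
¬¬a = ¬⊥ = ⊤
¬¬a ↔ b = ⊤ ↔ B = B
a → b = ⊤ → B = B
(¬¬a ↔ b) ∧ (a → b) = B ∧ B = B
((¬¬a ↔ b) ∧ (a → b)) ∧ a = B ∧ ⊤ = B
B ∈ {⊤, B}.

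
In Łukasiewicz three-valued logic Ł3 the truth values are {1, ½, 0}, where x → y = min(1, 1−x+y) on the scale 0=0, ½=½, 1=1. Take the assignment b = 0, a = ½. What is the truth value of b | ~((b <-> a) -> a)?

0

b <-> a = 0 <-> ½ = ½  [1 − |0−½|]
(b <-> a) -> a = ½ -> ½ = 1
~((b <-> a) -> a) = ~1 = 0
b | ~((b <-> a) -> a) = 0 | 0 = 0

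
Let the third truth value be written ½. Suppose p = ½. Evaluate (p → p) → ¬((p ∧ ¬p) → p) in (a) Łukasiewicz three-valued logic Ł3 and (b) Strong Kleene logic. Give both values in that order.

False; ½

In Łukasiewicz three-valued logic Ł3: p → p = ½ → ½ = True  [min(1, 1−½+½)]
¬p = ¬½ = ½
p ∧ ¬p = ½ ∧ ½ = ½
(p ∧ ¬p) → p = ½ → ½ = True
¬((p ∧ ¬p) → p) = ¬True = False
(p → p) → ¬((p ∧ ¬p) → p) = True → False = False
In Strong Kleene logic: p → p = ½ → ½ = ½
¬p = ¬½ = ½
p ∧ ¬p = ½ ∧ ½ = ½
(p ∧ ¬p) → p = ½ → ½ = ½
¬((p ∧ ¬p) → p) = ¬½ = ½
(p → p) → ¬((p ∧ ¬p) → p) = ½ → ½ = ½
They differ because Łukasiewicz three-valued logic Ł3 and Strong Kleene logic treat ½ differently under implication.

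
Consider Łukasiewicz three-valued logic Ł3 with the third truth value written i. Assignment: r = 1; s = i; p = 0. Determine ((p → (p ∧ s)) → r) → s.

p ∧ s = 0 ∧ i = 0
p → (p ∧ s) = 0 → 0 = 1
(p → (p ∧ s)) → r = 1 → 1 = 1
((p → (p ∧ s)) → r) → s = 1 → i = i

i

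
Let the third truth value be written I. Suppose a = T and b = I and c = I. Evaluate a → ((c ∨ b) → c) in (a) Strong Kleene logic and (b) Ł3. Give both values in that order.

In Strong Kleene logic: c ∨ b = I ∨ I = I
(c ∨ b) → c = I → I = I
a → ((c ∨ b) → c) = T → I = I
In Ł3: c ∨ b = I ∨ I = I
(c ∨ b) → c = I → I = T
a → ((c ∨ b) → c) = T → T = T
They differ because Strong Kleene logic and Ł3 treat I differently under implication.

I; T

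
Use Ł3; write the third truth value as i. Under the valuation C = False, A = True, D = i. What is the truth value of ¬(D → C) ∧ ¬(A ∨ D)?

D → C = i → False = i  [min(1, 1−½+0)]
¬(D → C) = ¬i = i
A ∨ D = True ∨ i = True
¬(A ∨ D) = ¬True = False
¬(D → C) ∧ ¬(A ∨ D) = i ∧ False = False

False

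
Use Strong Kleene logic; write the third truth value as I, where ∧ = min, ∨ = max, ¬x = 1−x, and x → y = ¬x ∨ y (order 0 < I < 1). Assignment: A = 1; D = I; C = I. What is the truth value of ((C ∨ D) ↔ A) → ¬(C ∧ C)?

I

C ∨ D = I ∨ I = I
(C ∨ D) ↔ A = I ↔ 1 = I
C ∧ C = I ∧ I = I
¬(C ∧ C) = ¬I = I
((C ∨ D) ↔ A) → ¬(C ∧ C) = I → I = I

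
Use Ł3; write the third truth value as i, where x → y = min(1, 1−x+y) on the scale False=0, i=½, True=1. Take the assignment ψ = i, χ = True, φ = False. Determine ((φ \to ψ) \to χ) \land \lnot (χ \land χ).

False

φ \to ψ = False \to i = True  [min(1, 1−0+½)]
(φ \to ψ) \to χ = True \to True = True
χ \land χ = True \land True = True
\lnot (χ \land χ) = \lnot True = False
((φ \to ψ) \to χ) \land \lnot (χ \land χ) = True \land False = False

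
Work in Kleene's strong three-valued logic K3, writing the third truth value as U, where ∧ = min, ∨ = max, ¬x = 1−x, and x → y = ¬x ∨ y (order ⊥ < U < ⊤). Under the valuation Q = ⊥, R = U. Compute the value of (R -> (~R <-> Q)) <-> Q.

U

~R = ~U = U
~R <-> Q = U <-> ⊥ = U
R -> (~R <-> Q) = U -> U = U  [~U | U]
(R -> (~R <-> Q)) <-> Q = U <-> ⊥ = U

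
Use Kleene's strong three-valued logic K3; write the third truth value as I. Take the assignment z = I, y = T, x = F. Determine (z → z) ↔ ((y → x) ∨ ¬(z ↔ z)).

I

z → z = I → I = I  [¬I ∨ I]
y → x = T → F = F
z ↔ z = I ↔ I = I
¬(z ↔ z) = ¬I = I
(y → x) ∨ ¬(z ↔ z) = F ∨ I = I
(z → z) ↔ ((y → x) ∨ ¬(z ↔ z)) = I ↔ I = I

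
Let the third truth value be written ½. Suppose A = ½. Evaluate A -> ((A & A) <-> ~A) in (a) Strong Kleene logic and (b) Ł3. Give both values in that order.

½; T

In Strong Kleene logic: A & A = ½ & ½ = ½
~A = ~½ = ½
(A & A) <-> ~A = ½ <-> ½ = ½
A -> ((A & A) <-> ~A) = ½ -> ½ = ½  [~½ | ½]
In Ł3: A & A = ½ & ½ = ½
~A = ~½ = ½
(A & A) <-> ~A = ½ <-> ½ = T  [1 − |½−½|]
A -> ((A & A) <-> ~A) = ½ -> T = T
They differ because Strong Kleene logic and Ł3 treat ½ differently under implication.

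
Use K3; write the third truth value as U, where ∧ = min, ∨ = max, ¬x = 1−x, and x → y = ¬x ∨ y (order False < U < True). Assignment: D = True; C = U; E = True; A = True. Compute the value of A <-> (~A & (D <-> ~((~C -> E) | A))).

False

~A = ~True = False
~C = ~U = U
~C -> E = U -> True = True
(~C -> E) | A = True | True = True
~((~C -> E) | A) = ~True = False
D <-> ~((~C -> E) | A) = True <-> False = False
~A & (D <-> ~((~C -> E) | A)) = False & False = False
A <-> (~A & (D <-> ~((~C -> E) | A))) = True <-> False = False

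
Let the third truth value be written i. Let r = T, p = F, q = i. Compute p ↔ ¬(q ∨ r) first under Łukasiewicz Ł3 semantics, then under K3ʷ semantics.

T; i

In Łukasiewicz Ł3: q ∨ r = i ∨ T = T
¬(q ∨ r) = ¬T = F
p ↔ ¬(q ∨ r) = F ↔ F = T
In K3ʷ: q ∨ r = i ∨ T = i
¬(q ∨ r) = ¬i = i
p ↔ ¬(q ∨ r) = F ↔ i = i
They differ because Łukasiewicz Ł3 and K3ʷ treat i differently under the binary connectives.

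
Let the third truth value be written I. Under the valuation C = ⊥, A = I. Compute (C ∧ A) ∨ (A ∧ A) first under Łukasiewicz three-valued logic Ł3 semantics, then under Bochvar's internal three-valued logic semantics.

In Łukasiewicz three-valued logic Ł3: C ∧ A = ⊥ ∧ I = ⊥
A ∧ A = I ∧ I = I
(C ∧ A) ∨ (A ∧ A) = ⊥ ∨ I = I
In Bochvar's internal three-valued logic: C ∧ A = ⊥ ∧ I = I
A ∧ A = I ∧ I = I
(C ∧ A) ∨ (A ∧ A) = I ∨ I = I

I; I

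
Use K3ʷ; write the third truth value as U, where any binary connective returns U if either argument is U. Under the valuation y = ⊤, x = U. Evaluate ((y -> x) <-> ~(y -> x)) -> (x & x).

U

y -> x = ⊤ -> U = U  [any arg is the third value ⇒ result is the third value]
y -> x = ⊤ -> U = U
~(y -> x) = ~U = U
(y -> x) <-> ~(y -> x) = U <-> U = U
x & x = U & U = U
((y -> x) <-> ~(y -> x)) -> (x & x) = U -> U = U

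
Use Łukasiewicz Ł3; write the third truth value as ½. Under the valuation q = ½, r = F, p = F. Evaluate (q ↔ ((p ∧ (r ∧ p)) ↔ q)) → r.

r ∧ p = F ∧ F = F
p ∧ (r ∧ p) = F ∧ F = F
(p ∧ (r ∧ p)) ↔ q = F ↔ ½ = ½
q ↔ ((p ∧ (r ∧ p)) ↔ q) = ½ ↔ ½ = T
(q ↔ ((p ∧ (r ∧ p)) ↔ q)) → r = T → F = F

F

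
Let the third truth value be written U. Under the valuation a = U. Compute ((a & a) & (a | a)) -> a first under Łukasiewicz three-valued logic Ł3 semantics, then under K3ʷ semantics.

⊤; U

In Łukasiewicz three-valued logic Ł3: a & a = U & U = U
a | a = U | U = U
(a & a) & (a | a) = U & U = U
((a & a) & (a | a)) -> a = U -> U = ⊤  [min(1, 1−½+½)]
In K3ʷ: a & a = U & U = U
a | a = U | U = U
(a & a) & (a | a) = U & U = U
((a & a) & (a | a)) -> a = U -> U = U  [any arg is the third value ⇒ result is the third value]
They differ because Łukasiewicz three-valued logic Ł3 and K3ʷ treat U differently under the binary connectives.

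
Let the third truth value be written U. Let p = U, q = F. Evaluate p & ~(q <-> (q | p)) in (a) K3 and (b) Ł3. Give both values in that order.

U; U

In K3: q | p = F | U = U
q <-> (q | p) = F <-> U = U
~(q <-> (q | p)) = ~U = U
p & ~(q <-> (q | p)) = U & U = U
In Ł3: q | p = F | U = U
q <-> (q | p) = F <-> U = U
~(q <-> (q | p)) = ~U = U
p & ~(q <-> (q | p)) = U & U = U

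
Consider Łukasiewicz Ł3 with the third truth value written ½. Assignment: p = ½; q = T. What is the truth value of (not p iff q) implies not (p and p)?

T

not p = not ½ = ½
not p iff q = ½ iff T = ½  [1 − |½−1|]
p and p = ½ and ½ = ½
not (p and p) = not ½ = ½
(not p iff q) implies not (p and p) = ½ implies ½ = T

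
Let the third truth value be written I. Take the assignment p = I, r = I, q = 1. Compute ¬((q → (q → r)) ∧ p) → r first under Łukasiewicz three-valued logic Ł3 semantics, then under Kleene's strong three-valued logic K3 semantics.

In Łukasiewicz three-valued logic Ł3: q → r = 1 → I = I
q → (q → r) = 1 → I = I
(q → (q → r)) ∧ p = I ∧ I = I
¬((q → (q → r)) ∧ p) = ¬I = I
¬((q → (q → r)) ∧ p) → r = I → I = 1
In Kleene's strong three-valued logic K3: q → r = 1 → I = I  [¬1 ∨ I]
q → (q → r) = 1 → I = I
(q → (q → r)) ∧ p = I ∧ I = I
¬((q → (q → r)) ∧ p) = ¬I = I
¬((q → (q → r)) ∧ p) → r = I → I = I
They differ because Łukasiewicz three-valued logic Ł3 and Kleene's strong three-valued logic K3 treat I differently under implication.

1; I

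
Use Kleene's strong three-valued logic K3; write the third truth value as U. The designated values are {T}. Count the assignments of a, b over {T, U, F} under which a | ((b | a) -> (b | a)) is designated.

Of the 9 assignments, 6 give a value in {T}.

6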